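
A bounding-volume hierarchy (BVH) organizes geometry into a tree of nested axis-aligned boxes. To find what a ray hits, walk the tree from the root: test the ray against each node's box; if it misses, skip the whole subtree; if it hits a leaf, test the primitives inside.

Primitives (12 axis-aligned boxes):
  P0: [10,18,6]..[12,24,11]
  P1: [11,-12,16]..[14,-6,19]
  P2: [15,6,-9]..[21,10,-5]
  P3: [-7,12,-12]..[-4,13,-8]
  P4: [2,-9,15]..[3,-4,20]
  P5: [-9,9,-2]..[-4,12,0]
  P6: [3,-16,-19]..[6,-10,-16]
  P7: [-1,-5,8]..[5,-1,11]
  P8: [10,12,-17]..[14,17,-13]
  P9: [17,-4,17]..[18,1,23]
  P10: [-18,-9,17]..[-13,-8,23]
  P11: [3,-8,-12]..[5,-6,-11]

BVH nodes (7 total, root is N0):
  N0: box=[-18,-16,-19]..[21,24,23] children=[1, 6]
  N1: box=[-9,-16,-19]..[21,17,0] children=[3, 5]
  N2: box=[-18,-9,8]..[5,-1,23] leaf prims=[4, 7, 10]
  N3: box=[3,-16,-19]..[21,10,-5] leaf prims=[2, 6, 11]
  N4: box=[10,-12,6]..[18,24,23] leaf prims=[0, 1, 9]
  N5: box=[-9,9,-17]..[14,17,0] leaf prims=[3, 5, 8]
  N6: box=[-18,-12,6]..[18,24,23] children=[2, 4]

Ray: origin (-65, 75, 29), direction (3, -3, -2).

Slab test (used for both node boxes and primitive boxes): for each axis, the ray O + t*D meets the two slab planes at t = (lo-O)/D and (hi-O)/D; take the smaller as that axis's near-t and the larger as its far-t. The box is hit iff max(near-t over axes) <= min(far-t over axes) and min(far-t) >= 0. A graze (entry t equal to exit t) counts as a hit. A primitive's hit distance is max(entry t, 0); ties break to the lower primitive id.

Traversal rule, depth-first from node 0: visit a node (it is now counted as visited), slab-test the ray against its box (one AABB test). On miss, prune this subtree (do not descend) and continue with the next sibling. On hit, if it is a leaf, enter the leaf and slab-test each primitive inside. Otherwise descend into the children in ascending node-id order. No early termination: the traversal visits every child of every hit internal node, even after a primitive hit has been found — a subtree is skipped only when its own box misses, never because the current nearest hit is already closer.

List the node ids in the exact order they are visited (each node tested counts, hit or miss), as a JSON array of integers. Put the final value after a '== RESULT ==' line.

Traverse from the root:
N0 x:[47/3,86/3] y:[17,91/3] z:[3,24] -> hit [17,24], descend [1, 6]
  N1 x:[56/3,86/3] y:[58/3,91/3] z:[29/2,24] -> hit [58/3,24], descend [3, 5]
    N3 x:[68/3,86/3] y:[65/3,91/3] z:[17,24] -> hit [68/3,24] leaf, test {P2(miss), P6(miss), P11(miss)}
    N5 x:[56/3,79/3] y:[58/3,22] z:[29/2,23] -> hit [58/3,22] leaf, test {P3(miss), P5(miss), P8(miss)}
  N6 x:[47/3,83/3] y:[17,29] z:[3,23/2] -> miss, prune

order=[0, 1, 3, 5, 6]  |boxes|=5  |leaves|=2  hit=miss

== RESULT ==
[0, 1, 3, 5, 6]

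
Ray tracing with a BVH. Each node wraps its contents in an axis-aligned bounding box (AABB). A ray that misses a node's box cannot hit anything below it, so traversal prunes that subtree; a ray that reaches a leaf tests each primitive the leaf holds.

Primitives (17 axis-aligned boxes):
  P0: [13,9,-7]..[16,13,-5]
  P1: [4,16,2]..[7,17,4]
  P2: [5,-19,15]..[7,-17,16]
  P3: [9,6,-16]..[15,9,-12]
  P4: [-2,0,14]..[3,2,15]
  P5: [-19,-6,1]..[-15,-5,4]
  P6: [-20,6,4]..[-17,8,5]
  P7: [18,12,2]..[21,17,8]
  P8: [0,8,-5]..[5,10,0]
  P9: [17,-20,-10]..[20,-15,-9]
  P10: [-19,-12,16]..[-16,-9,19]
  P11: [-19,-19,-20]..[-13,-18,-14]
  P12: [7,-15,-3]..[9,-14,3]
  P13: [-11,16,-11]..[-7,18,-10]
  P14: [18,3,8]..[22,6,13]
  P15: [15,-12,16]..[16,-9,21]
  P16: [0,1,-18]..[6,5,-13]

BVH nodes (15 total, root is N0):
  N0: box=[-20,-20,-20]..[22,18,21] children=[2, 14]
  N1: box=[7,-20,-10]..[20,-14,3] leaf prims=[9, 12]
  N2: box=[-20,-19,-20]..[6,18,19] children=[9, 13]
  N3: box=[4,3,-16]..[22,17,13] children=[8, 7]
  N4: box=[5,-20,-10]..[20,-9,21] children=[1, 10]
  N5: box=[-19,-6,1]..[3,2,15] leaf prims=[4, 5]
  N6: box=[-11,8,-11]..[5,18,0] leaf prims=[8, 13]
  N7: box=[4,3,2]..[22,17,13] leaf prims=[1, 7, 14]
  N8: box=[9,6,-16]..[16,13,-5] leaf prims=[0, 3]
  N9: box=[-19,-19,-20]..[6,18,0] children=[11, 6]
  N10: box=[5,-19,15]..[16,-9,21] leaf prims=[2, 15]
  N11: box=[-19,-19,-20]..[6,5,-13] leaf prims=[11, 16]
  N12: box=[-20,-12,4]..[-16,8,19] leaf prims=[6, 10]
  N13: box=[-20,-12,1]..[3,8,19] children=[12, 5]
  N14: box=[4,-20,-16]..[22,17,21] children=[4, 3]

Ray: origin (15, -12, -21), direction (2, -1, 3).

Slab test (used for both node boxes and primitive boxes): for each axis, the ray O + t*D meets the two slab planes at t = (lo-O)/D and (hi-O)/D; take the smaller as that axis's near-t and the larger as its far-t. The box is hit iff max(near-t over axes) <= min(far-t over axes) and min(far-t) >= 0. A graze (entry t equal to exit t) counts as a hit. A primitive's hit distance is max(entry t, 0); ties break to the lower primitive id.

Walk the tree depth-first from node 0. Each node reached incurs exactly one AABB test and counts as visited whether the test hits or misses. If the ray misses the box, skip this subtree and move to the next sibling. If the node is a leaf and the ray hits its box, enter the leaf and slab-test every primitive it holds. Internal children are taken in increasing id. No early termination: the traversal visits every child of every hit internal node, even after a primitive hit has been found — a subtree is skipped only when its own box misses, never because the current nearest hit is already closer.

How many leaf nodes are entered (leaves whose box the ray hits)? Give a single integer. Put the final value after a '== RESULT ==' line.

Traverse from the root:
N0 x:[-35/2,7/2] y:[-30,8] z:[1/3,14] -> hit [1/3,7/2], descend [2, 14]
  N2 x:[-35/2,-9/2] y:[-30,7] z:[1/3,40/3] -> miss, prune
  N14 x:[-11/2,7/2] y:[-29,8] z:[5/3,14] -> hit [5/3,7/2], descend [3, 4]
    N3 x:[-11/2,7/2] y:[-29,-15] z:[5/3,34/3] -> miss, prune
    N4 x:[-5,5/2] y:[-3,8] z:[11/3,14] -> miss, prune

Summary -> nodes [0, 2, 14, 3, 4]; box-tests=5; leaf-entries=0; first=miss

== RESULT ==
0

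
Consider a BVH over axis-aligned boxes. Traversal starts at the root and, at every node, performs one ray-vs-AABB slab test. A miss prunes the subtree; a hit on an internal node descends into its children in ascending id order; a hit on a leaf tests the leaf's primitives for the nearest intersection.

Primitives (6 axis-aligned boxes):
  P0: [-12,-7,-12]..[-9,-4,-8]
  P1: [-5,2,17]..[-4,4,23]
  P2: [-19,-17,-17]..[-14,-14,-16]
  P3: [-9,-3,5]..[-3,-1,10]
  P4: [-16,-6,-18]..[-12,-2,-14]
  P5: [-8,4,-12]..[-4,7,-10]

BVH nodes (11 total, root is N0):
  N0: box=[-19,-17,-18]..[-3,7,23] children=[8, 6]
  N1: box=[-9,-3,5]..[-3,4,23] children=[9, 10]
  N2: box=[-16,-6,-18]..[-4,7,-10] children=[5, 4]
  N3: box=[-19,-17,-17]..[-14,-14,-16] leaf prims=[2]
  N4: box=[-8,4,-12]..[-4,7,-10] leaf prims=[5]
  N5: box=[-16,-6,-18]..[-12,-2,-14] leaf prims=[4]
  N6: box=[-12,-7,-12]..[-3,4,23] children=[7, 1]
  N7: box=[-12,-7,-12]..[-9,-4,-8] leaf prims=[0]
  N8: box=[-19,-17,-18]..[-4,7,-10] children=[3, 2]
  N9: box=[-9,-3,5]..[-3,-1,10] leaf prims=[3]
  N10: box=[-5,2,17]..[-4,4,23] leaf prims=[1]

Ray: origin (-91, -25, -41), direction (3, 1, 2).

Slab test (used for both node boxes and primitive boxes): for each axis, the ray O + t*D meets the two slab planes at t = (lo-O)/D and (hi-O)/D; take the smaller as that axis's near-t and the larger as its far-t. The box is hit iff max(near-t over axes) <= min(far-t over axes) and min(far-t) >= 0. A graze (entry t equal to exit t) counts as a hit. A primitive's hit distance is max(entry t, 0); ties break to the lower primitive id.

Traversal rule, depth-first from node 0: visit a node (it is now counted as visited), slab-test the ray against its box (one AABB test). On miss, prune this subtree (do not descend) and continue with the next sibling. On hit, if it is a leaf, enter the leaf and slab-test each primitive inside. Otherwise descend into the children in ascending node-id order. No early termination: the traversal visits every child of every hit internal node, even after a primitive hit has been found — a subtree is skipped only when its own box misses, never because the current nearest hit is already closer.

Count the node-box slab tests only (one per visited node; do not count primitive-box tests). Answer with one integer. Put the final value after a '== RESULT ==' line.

Traverse from the root:
N0 x:[24,88/3] y:[8,32] z:[23/2,32] -> hit [24,88/3], descend [6, 8]
  N6 x:[79/3,88/3] y:[18,29] z:[29/2,32] -> hit [79/3,29], descend [1, 7]
    N1 x:[82/3,88/3] y:[22,29] z:[23,32] -> hit [82/3,29], descend [9, 10]
      N9 x:[82/3,88/3] y:[22,24] z:[23,51/2] -> miss, prune
      N10 x:[86/3,29] y:[27,29] z:[29,32] -> hit [29,29] leaf, test {P1@t=29}
    N7 x:[79/3,82/3] y:[18,21] z:[29/2,33/2] -> miss, prune
  N8 x:[24,29] y:[8,32] z:[23/2,31/2] -> miss, prune

Summary -> nodes [0, 6, 1, 9, 10, 7, 8]; box-tests=7; leaf-entries=1; first=P1

== RESULT ==
7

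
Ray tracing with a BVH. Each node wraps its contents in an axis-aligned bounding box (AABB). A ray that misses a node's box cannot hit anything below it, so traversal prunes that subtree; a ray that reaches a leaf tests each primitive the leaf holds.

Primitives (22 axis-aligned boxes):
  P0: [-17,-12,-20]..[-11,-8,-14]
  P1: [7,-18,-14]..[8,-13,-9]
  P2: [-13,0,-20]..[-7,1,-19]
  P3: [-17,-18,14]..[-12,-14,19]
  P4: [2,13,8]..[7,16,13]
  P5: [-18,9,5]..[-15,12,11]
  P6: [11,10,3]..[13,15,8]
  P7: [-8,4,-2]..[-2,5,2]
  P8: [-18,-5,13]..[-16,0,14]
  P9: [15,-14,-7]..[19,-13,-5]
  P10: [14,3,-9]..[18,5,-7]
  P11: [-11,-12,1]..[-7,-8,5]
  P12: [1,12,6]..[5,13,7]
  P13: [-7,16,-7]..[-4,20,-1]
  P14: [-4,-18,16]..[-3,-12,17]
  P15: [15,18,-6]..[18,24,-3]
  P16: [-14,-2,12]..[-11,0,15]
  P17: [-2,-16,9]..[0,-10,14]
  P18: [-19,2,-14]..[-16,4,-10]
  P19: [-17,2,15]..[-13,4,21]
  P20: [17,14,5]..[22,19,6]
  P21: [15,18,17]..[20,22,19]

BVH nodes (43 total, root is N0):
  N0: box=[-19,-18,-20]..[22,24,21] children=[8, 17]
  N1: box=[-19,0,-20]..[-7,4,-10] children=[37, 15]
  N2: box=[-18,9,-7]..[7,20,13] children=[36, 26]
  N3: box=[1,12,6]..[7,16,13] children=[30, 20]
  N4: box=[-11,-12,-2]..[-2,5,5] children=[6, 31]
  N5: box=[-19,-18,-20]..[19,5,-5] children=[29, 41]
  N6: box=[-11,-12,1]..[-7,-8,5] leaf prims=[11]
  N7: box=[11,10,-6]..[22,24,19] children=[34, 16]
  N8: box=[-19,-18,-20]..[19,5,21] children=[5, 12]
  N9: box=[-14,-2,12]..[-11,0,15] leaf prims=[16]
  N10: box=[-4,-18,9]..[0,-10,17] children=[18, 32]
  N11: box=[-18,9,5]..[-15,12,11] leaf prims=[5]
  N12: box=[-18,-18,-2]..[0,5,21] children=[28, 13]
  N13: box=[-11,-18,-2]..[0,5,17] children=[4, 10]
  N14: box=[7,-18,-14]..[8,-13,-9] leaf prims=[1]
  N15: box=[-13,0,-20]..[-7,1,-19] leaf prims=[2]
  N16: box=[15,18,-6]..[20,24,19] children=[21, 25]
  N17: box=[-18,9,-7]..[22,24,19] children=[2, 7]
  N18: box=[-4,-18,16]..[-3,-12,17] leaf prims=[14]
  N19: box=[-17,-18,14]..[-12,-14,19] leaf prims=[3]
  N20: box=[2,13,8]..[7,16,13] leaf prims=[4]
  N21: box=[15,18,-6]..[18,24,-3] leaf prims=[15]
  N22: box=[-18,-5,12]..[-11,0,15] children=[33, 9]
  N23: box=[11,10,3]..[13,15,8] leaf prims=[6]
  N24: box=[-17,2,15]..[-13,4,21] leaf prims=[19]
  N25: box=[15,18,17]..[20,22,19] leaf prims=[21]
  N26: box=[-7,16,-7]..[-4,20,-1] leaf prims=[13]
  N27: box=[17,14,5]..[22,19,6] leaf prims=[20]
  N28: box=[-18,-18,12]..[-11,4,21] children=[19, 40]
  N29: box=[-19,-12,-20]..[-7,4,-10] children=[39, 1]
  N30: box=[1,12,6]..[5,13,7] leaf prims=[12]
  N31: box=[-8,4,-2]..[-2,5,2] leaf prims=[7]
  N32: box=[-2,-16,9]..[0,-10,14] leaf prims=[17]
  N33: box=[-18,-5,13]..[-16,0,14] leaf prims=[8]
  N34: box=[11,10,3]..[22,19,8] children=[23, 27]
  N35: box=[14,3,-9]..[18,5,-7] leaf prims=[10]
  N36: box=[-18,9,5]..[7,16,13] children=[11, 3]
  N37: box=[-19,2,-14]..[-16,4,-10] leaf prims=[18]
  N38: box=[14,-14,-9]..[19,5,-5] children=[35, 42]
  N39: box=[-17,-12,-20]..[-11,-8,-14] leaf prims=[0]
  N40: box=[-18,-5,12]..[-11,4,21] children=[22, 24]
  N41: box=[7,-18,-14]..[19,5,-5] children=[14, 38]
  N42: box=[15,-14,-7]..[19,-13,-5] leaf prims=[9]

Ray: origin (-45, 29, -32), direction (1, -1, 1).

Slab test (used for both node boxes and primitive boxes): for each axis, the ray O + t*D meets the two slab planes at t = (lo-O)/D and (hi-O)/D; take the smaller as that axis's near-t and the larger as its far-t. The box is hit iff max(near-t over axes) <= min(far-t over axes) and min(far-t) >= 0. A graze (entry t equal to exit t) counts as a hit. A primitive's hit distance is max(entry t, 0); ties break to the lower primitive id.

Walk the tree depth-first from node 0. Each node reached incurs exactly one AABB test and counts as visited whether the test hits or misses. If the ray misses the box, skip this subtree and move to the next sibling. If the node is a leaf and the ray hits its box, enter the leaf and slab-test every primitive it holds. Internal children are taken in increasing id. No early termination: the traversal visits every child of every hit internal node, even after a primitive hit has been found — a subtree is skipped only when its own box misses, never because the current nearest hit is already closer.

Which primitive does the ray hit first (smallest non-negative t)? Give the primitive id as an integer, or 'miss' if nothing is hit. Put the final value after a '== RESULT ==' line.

Traverse from the root:
N0 x:[26,67] y:[5,47] z:[12,53] -> hit [26,47], descend [8, 17]
  N8 x:[26,64] y:[24,47] z:[12,53] -> hit [26,47], descend [5, 12]
    N5 x:[26,64] y:[24,47] z:[12,27] -> hit [26,27], descend [29, 41]
      N29 x:[26,38] y:[25,41] z:[12,22] -> miss, prune
      N41 x:[52,64] y:[24,47] z:[18,27] -> miss, prune
    N12 x:[27,45] y:[24,47] z:[30,53] -> hit [30,45], descend [13, 28]
      N13 x:[34,45] y:[24,47] z:[30,49] -> hit [34,45], descend [4, 10]
        N4 x:[34,43] y:[24,41] z:[30,37] -> hit [34,37], descend [6, 31]
          N6 x:[34,38] y:[37,41] z:[33,37] -> hit [37,37] leaf, test {P11@t=37}
          N31 x:[37,43] y:[24,25] z:[30,34] -> miss, prune
        N10 x:[41,45] y:[39,47] z:[41,49] -> hit [41,45], descend [18, 32]
          N18 x:[41,42] y:[41,47] z:[48,49] -> miss, prune
          N32 x:[43,45] y:[39,45] z:[41,46] -> hit [43,45] leaf, test {P17@t=43}
      N28 x:[27,34] y:[25,47] z:[44,53] -> miss, prune
  N17 x:[27,67] y:[5,20] z:[25,51] -> miss, prune

15 AABB tests over nodes [0, 8, 5, 29, 41, 12, 13, 4, 6, 31, 10, 18, 32, 28, 17]; 2 leaves entered; closest P11.

== RESULT ==
11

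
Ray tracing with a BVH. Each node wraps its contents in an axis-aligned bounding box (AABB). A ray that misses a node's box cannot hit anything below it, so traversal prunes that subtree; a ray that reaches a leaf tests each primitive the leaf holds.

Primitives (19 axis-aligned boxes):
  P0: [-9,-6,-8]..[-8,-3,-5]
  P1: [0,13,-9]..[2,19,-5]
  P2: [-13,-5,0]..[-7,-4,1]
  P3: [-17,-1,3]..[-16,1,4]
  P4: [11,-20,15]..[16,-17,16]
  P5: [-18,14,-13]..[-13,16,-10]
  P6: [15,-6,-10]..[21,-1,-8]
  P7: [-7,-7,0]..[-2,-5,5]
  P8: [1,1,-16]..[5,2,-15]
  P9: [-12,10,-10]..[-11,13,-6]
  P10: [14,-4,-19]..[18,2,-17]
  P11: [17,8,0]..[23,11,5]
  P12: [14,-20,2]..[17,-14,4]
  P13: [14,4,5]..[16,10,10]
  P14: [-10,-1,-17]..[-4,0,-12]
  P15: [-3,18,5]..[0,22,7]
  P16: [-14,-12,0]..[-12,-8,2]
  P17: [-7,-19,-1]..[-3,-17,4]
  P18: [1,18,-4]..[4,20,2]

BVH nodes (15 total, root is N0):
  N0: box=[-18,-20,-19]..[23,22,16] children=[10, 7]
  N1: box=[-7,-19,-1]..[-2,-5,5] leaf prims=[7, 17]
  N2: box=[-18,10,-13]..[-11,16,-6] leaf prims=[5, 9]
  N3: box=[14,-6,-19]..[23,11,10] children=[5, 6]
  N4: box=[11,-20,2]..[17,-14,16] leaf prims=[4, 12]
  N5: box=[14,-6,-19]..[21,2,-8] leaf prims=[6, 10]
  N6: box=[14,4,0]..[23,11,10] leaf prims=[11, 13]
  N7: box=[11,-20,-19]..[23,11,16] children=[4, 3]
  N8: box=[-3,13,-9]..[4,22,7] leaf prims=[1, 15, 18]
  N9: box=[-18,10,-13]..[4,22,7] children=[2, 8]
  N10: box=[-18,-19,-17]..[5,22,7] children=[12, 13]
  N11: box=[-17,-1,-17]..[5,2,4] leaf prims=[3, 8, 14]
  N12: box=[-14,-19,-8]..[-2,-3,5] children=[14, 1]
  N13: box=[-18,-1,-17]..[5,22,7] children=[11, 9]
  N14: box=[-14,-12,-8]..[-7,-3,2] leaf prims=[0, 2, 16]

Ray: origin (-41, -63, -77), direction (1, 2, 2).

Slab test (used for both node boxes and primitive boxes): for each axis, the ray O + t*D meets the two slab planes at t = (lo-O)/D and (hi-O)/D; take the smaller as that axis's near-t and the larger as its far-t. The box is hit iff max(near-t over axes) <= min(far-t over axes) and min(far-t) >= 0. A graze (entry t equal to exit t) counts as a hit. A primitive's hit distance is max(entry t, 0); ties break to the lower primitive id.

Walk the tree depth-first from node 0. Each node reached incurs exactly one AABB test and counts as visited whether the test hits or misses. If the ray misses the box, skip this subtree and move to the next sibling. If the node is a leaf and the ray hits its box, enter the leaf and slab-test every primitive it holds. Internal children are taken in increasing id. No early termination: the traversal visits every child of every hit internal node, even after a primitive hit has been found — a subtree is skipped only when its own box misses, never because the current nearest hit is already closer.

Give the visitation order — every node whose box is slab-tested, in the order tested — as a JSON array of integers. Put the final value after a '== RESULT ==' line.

Trace the traversal:
N0 x:[23,64] y:[43/2,85/2] z:[29,93/2] -> hit [29,85/2], descend [7, 10]
  N7 x:[52,64] y:[43/2,37] z:[29,93/2] -> miss, prune
  N10 x:[23,46] y:[22,85/2] z:[30,42] -> hit [30,42], descend [12, 13]
    N12 x:[27,39] y:[22,30] z:[69/2,41] -> miss, prune
    N13 x:[23,46] y:[31,85/2] z:[30,42] -> hit [31,42], descend [9, 11]
      N9 x:[23,45] y:[73/2,85/2] z:[32,42] -> hit [73/2,42], descend [2, 8]
        N2 x:[23,30] y:[73/2,79/2] z:[32,71/2] -> miss, prune
        N8 x:[38,45] y:[38,85/2] z:[34,42] -> hit [38,42] leaf, test {P1(miss), P15@t=41, P18(miss)}
      N11 x:[24,46] y:[31,65/2] z:[30,81/2] -> hit [31,65/2] leaf, test {P3(miss), P8(miss), P14@t=31}

Summary -> nodes [0, 7, 10, 12, 13, 9, 2, 8, 11]; box-tests=9; leaf-entries=2; first=P14

== RESULT ==
[0, 7, 10, 12, 13, 9, 2, 8, 11]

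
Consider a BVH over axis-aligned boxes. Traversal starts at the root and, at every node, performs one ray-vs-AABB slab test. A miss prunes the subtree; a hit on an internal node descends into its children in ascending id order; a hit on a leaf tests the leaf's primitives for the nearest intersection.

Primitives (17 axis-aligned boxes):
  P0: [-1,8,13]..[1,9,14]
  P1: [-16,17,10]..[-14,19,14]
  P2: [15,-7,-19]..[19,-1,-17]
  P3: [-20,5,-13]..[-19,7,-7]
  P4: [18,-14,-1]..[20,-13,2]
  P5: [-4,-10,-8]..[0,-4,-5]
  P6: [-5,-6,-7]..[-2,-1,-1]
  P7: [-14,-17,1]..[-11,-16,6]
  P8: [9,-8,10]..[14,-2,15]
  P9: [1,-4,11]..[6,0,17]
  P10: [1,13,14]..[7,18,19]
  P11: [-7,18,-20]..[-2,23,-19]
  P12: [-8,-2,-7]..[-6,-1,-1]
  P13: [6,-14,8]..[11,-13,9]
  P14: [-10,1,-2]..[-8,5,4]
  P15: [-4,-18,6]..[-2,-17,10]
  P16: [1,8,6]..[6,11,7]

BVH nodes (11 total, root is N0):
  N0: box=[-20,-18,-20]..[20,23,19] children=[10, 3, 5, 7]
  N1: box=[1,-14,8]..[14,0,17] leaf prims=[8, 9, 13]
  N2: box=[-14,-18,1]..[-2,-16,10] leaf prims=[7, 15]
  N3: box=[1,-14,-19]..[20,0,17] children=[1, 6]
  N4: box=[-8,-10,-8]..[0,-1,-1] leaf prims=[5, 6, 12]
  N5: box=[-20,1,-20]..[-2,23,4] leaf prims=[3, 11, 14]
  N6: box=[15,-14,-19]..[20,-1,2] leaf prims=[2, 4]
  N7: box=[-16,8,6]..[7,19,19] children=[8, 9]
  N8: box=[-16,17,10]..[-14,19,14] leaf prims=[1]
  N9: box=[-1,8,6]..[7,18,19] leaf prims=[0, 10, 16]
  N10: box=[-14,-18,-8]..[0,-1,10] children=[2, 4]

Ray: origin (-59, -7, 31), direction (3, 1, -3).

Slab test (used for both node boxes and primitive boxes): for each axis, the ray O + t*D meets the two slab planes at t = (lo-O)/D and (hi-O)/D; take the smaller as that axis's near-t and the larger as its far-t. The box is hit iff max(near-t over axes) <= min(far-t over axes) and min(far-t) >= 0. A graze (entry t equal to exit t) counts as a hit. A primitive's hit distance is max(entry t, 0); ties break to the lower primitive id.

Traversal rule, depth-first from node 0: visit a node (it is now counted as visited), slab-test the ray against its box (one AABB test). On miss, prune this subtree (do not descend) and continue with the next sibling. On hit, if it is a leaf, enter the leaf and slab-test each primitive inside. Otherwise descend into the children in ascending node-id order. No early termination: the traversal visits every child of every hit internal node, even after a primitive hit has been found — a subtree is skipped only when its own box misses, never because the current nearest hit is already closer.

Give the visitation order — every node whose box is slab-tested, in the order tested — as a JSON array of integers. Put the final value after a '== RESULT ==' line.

Trace the traversal:
N0 x:[13,79/3] y:[-11,30] z:[4,17] -> hit [13,17], descend [3, 5, 7, 10]
  N3 x:[20,79/3] y:[-7,7] z:[14/3,50/3] -> miss, prune
  N5 x:[13,19] y:[8,30] z:[9,17] -> hit [13,17] leaf, test {P3@t=13, P11(miss), P14(miss)}
  N7 x:[43/3,22] y:[15,26] z:[4,25/3] -> miss, prune
  N10 x:[15,59/3] y:[-11,6] z:[7,13] -> miss, prune

5 AABB tests over nodes [0, 3, 5, 7, 10]; 1 leaf entered; closest P3.

== RESULT ==
[0, 3, 5, 7, 10]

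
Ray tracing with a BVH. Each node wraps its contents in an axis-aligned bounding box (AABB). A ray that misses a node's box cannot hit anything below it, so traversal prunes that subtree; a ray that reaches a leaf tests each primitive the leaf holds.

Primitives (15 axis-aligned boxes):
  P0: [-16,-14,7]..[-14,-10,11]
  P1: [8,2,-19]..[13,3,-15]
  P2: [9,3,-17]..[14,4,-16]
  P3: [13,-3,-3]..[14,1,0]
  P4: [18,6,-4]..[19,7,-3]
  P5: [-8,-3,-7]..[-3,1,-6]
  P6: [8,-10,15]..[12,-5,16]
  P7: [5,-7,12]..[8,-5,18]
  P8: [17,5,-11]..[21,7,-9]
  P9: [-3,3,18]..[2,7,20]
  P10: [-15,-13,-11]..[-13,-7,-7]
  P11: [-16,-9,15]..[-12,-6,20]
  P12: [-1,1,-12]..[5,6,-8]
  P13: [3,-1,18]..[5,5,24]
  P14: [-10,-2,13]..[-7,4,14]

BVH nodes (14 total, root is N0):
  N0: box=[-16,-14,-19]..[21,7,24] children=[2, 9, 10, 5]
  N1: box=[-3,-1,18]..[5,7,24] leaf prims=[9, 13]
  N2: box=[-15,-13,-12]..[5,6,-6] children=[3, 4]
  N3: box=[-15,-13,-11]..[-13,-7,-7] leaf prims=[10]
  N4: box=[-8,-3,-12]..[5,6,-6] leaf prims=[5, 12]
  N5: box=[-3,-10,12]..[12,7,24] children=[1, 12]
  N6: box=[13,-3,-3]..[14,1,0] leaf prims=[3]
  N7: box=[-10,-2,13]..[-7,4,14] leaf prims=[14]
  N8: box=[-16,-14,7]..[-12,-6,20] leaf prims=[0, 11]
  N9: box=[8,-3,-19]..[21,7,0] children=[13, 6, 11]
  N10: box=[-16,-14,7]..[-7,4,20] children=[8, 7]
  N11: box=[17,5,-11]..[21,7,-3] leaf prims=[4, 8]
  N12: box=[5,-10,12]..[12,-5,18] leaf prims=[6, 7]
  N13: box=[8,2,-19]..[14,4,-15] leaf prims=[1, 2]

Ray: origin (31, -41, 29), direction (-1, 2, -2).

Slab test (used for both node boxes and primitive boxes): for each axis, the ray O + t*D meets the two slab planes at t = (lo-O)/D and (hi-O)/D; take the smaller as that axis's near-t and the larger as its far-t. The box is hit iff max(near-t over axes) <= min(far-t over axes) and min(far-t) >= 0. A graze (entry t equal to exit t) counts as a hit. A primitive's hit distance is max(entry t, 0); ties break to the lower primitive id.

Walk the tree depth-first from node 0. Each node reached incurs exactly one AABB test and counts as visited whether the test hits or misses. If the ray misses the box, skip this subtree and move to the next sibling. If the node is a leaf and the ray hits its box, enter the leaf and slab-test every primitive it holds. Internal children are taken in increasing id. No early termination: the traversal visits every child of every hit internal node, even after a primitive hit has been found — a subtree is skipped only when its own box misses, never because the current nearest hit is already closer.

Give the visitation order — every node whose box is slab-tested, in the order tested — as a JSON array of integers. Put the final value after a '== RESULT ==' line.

Traverse from the root:
N0 x:[10,47] y:[27/2,24] z:[5/2,24] -> hit [27/2,24], descend [2, 5, 9, 10]
  N2 x:[26,46] y:[14,47/2] z:[35/2,41/2] -> miss, prune
  N5 x:[19,34] y:[31/2,24] z:[5/2,17/2] -> miss, prune
  N9 x:[10,23] y:[19,24] z:[29/2,24] -> hit [19,23], descend [6, 11, 13]
    N6 x:[17,18] y:[19,21] z:[29/2,16] -> miss, prune
    N11 x:[10,14] y:[23,24] z:[16,20] -> miss, prune
    N13 x:[17,23] y:[43/2,45/2] z:[22,24] -> hit [22,45/2] leaf, test {P1@t=22, P2(miss)}
  N10 x:[38,47] y:[27/2,45/2] z:[9/2,11] -> miss, prune

Visited [0, 2, 5, 9, 6, 11, 13, 10]. Tests: 8 box, 1 leaf. Nearest: P1.

== RESULT ==
[0, 2, 5, 9, 6, 11, 13, 10]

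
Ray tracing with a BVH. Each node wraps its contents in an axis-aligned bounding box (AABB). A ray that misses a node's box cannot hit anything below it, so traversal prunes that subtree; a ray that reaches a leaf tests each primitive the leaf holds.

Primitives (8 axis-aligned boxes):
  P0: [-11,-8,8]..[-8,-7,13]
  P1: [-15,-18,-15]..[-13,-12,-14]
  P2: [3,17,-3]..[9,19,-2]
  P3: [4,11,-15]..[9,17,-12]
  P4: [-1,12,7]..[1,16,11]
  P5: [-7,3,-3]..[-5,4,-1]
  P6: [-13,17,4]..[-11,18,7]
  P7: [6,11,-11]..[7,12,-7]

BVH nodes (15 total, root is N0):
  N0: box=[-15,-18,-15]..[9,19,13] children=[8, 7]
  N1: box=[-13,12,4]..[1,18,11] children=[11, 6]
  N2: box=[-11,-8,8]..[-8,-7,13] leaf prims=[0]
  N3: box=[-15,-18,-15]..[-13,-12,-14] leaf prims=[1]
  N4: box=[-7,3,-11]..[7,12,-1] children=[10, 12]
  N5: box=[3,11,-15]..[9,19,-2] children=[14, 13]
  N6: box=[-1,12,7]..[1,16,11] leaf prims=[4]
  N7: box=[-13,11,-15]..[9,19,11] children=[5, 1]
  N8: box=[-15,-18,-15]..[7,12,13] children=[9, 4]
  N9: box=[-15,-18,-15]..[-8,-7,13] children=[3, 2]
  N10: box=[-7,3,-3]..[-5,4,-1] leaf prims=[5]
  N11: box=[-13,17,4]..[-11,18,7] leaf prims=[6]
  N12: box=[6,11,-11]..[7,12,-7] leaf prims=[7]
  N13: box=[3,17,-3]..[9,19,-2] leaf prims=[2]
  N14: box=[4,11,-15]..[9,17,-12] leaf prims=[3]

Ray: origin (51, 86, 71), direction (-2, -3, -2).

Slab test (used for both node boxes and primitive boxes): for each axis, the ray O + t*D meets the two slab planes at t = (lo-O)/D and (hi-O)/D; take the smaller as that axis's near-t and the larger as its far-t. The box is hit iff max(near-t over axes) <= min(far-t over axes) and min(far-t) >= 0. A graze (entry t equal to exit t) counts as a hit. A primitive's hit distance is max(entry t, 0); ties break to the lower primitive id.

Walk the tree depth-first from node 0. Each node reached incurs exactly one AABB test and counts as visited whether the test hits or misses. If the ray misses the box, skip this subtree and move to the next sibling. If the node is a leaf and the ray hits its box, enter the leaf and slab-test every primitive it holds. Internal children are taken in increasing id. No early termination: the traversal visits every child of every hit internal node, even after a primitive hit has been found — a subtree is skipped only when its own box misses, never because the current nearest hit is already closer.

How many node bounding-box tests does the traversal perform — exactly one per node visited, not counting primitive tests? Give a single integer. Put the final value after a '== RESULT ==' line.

Traverse from the root:
N0 x:[21,33] y:[67/3,104/3] z:[29,43] -> hit [29,33], descend [7, 8]
  N7 x:[21,32] y:[67/3,25] z:[30,43] -> miss, prune
  N8 x:[22,33] y:[74/3,104/3] z:[29,43] -> hit [29,33], descend [4, 9]
    N4 x:[22,29] y:[74/3,83/3] z:[36,41] -> miss, prune
    N9 x:[59/2,33] y:[31,104/3] z:[29,43] -> hit [31,33], descend [2, 3]
      N2 x:[59/2,31] y:[31,94/3] z:[29,63/2] -> hit [31,31] leaf, test {P0@t=31}
      N3 x:[32,33] y:[98/3,104/3] z:[85/2,43] -> miss, prune

Summary -> nodes [0, 7, 8, 4, 9, 2, 3]; box-tests=7; leaf-entries=1; first=P0

== RESULT ==
7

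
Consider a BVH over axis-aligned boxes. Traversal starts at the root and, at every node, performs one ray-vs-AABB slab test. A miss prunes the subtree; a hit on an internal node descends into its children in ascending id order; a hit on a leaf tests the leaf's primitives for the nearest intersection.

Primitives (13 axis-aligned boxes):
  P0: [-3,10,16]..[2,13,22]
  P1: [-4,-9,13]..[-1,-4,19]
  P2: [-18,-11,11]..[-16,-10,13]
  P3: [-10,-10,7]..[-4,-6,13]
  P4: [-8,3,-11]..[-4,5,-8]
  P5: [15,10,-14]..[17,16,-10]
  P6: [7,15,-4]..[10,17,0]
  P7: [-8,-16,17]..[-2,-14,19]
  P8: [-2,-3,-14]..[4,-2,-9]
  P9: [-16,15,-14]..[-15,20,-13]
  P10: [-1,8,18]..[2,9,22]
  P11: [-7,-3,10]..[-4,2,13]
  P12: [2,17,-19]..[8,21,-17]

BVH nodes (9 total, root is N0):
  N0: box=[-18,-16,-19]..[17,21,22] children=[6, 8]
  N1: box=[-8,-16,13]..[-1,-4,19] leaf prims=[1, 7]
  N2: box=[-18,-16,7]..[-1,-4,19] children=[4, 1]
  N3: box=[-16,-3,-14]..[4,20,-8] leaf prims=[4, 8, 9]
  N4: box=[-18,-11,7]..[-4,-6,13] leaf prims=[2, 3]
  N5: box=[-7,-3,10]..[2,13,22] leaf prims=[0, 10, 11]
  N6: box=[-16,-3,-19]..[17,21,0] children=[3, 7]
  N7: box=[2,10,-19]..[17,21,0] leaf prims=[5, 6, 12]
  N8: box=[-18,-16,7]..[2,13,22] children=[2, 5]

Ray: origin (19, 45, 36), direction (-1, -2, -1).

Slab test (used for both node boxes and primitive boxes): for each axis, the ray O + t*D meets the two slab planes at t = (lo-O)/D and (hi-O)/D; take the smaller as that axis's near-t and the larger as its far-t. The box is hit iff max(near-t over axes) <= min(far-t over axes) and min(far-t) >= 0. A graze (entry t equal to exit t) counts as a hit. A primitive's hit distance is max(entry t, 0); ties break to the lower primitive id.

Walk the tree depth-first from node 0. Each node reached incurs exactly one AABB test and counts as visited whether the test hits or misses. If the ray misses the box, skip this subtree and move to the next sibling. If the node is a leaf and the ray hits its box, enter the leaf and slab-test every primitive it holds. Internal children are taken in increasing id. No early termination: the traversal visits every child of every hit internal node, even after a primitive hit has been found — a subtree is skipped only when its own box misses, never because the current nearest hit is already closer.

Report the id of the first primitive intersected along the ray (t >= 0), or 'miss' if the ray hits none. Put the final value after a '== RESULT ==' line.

Trace the traversal:
N0 x:[2,37] y:[12,61/2] z:[14,55] -> hit [14,61/2], descend [6, 8]
  N6 x:[2,35] y:[12,24] z:[36,55] -> miss, prune
  N8 x:[17,37] y:[16,61/2] z:[14,29] -> hit [17,29], descend [2, 5]
    N2 x:[20,37] y:[49/2,61/2] z:[17,29] -> hit [49/2,29], descend [1, 4]
      N1 x:[20,27] y:[49/2,61/2] z:[17,23] -> miss, prune
      N4 x:[23,37] y:[51/2,28] z:[23,29] -> hit [51/2,28] leaf, test {P2(miss), P3@t=51/2}
    N5 x:[17,26] y:[16,24] z:[14,26] -> hit [17,24] leaf, test {P0@t=17, P10@t=18, P11@t=23}

order=[0, 6, 8, 2, 1, 4, 5]  |boxes|=7  |leaves|=2  hit=P0

== RESULT ==
0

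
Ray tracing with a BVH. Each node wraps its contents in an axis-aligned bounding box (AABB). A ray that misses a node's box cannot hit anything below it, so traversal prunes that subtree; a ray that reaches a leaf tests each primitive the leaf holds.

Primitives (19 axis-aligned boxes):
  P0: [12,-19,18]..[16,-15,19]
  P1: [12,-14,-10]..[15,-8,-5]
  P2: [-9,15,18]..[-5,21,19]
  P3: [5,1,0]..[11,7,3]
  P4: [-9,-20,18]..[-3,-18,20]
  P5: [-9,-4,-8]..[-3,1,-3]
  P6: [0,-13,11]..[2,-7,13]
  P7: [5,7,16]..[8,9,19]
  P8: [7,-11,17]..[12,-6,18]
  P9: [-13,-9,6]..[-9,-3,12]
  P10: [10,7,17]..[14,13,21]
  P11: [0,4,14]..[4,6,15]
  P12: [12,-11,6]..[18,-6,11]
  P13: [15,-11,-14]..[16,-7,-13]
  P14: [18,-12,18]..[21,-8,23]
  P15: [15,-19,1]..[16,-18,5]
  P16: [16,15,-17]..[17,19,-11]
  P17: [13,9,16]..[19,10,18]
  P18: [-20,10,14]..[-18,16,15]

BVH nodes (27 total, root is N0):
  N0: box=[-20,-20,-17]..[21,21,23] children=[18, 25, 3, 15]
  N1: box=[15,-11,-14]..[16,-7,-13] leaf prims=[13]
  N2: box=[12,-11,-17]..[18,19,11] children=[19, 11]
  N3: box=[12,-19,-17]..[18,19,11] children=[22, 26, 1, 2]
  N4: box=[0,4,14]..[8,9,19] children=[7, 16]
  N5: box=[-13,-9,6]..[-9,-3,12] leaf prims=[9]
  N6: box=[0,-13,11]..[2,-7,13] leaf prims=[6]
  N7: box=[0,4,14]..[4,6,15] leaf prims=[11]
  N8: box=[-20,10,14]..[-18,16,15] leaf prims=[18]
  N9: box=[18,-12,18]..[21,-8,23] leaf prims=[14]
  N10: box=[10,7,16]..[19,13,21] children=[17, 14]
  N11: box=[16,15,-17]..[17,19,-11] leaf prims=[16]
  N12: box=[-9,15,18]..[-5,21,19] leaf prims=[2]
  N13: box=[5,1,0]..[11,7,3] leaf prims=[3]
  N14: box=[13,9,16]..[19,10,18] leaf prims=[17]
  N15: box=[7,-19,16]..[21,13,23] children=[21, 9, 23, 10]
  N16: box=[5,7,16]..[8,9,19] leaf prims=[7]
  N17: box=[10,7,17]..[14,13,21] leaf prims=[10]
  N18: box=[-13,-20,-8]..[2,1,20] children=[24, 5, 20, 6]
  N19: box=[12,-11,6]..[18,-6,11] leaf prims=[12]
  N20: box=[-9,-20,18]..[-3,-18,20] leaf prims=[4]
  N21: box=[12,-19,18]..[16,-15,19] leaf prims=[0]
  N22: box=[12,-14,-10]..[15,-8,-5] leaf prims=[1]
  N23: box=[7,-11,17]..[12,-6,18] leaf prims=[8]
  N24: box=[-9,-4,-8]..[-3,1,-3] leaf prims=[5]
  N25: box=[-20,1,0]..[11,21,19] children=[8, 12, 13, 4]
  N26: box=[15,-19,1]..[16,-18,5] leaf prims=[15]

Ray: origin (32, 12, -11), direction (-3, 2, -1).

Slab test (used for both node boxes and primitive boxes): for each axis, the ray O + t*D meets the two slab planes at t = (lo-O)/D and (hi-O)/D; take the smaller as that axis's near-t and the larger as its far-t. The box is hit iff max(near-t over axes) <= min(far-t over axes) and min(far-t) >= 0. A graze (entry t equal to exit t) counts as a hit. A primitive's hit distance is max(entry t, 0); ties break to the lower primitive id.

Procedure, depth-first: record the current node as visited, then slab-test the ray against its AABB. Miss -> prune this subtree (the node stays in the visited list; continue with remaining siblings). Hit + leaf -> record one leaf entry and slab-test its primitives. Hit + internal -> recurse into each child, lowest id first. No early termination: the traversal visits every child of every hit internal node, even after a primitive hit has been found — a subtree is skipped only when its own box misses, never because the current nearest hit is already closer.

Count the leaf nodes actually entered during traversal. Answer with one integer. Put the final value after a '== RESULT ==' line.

Trace the traversal:
N0 x:[11/3,52/3] y:[-16,9/2] z:[-34,6] -> hit [11/3,9/2], descend [3, 15, 18, 25]
  N3 x:[14/3,20/3] y:[-31/2,7/2] z:[-22,6] -> miss, prune
  N15 x:[11/3,25/3] y:[-31/2,1/2] z:[-34,-27] -> miss, prune
  N18 x:[10,15] y:[-16,-11/2] z:[-31,-3] -> miss, prune
  N25 x:[7,52/3] y:[-11/2,9/2] z:[-30,-11] -> miss, prune

Visited [0, 3, 15, 18, 25]. Tests: 5 box, 0 leaf. Nearest: miss.

== RESULT ==
0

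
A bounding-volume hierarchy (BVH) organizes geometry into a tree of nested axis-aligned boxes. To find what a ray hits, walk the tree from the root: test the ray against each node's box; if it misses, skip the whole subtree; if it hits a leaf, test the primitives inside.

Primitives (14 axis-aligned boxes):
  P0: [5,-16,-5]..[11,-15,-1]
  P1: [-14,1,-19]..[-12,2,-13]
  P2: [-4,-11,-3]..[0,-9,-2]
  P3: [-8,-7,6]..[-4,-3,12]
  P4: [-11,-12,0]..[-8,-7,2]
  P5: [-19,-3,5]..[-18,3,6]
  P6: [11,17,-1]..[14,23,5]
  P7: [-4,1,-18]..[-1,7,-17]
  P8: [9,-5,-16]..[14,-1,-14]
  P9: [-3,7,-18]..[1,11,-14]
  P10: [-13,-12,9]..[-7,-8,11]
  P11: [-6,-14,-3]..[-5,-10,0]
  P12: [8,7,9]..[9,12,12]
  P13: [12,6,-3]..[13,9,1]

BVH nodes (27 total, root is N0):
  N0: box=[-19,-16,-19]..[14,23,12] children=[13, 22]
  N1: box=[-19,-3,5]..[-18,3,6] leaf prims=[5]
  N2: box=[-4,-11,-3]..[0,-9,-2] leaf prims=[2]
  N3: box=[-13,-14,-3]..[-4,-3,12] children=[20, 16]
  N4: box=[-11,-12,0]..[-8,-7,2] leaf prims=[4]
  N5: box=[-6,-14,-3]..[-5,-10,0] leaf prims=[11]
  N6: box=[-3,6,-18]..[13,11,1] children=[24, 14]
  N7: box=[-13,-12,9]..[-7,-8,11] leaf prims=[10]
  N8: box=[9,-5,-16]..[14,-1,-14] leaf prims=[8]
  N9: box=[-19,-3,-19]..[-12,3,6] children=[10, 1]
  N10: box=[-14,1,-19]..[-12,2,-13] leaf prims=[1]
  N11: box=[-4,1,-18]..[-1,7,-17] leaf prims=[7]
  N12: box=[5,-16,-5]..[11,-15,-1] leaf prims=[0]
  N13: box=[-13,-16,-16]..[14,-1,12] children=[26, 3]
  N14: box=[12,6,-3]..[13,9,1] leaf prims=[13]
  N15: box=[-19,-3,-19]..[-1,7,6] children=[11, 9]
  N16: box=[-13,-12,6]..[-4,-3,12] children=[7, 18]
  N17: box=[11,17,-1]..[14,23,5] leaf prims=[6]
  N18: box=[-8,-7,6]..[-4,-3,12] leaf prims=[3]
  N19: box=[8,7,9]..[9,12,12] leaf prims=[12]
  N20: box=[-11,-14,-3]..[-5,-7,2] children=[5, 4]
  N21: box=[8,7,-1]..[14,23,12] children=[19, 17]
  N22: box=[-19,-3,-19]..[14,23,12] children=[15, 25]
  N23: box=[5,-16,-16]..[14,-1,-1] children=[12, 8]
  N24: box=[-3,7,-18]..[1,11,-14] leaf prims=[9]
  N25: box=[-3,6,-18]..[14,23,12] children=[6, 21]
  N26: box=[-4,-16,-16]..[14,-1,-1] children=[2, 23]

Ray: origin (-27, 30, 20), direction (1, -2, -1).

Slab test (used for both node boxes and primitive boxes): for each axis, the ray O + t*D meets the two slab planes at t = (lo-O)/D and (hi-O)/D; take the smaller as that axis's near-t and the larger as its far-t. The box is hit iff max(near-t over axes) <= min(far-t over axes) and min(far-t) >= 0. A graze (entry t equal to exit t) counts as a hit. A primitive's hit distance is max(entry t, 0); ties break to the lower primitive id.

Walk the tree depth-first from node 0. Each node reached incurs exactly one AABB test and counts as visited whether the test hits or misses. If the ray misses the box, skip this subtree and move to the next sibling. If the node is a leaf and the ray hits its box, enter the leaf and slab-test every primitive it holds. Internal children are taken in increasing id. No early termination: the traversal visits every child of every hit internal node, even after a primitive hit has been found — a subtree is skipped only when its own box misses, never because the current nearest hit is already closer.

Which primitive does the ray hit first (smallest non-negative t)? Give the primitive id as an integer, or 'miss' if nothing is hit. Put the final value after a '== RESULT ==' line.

Trace the traversal:
N0 x:[8,41] y:[7/2,23] z:[8,39] -> hit [8,23], descend [13, 22]
  N13 x:[14,41] y:[31/2,23] z:[8,36] -> hit [31/2,23], descend [3, 26]
    N3 x:[14,23] y:[33/2,22] z:[8,23] -> hit [33/2,22], descend [16, 20]
      N16 x:[14,23] y:[33/2,21] z:[8,14] -> miss, prune
      N20 x:[16,22] y:[37/2,22] z:[18,23] -> hit [37/2,22], descend [4, 5]
        N4 x:[16,19] y:[37/2,21] z:[18,20] -> hit [37/2,19] leaf, test {P4@t=37/2}
        N5 x:[21,22] y:[20,22] z:[20,23] -> hit [21,22] leaf, test {P11@t=21}
    N26 x:[23,41] y:[31/2,23] z:[21,36] -> hit [23,23], descend [2, 23]
      N2 x:[23,27] y:[39/2,41/2] z:[22,23] -> miss, prune
      N23 x:[32,41] y:[31/2,23] z:[21,36] -> miss, prune
  N22 x:[8,41] y:[7/2,33/2] z:[8,39] -> hit [8,33/2], descend [15, 25]
    N15 x:[8,26] y:[23/2,33/2] z:[14,39] -> hit [14,33/2], descend [9, 11]
      N9 x:[8,15] y:[27/2,33/2] z:[14,39] -> hit [14,15], descend [1, 10]
        N1 x:[8,9] y:[27/2,33/2] z:[14,15] -> miss, prune
        N10 x:[13,15] y:[14,29/2] z:[33,39] -> miss, prune
      N11 x:[23,26] y:[23/2,29/2] z:[37,38] -> miss, prune
    N25 x:[24,41] y:[7/2,12] z:[8,38] -> miss, prune

Visited [0, 13, 3, 16, 20, 4, 5, 26, 2, 23, 22, 15, 9, 1, 10, 11, 25]. Tests: 17 box, 2 leaf. Nearest: P4.

== RESULT ==
4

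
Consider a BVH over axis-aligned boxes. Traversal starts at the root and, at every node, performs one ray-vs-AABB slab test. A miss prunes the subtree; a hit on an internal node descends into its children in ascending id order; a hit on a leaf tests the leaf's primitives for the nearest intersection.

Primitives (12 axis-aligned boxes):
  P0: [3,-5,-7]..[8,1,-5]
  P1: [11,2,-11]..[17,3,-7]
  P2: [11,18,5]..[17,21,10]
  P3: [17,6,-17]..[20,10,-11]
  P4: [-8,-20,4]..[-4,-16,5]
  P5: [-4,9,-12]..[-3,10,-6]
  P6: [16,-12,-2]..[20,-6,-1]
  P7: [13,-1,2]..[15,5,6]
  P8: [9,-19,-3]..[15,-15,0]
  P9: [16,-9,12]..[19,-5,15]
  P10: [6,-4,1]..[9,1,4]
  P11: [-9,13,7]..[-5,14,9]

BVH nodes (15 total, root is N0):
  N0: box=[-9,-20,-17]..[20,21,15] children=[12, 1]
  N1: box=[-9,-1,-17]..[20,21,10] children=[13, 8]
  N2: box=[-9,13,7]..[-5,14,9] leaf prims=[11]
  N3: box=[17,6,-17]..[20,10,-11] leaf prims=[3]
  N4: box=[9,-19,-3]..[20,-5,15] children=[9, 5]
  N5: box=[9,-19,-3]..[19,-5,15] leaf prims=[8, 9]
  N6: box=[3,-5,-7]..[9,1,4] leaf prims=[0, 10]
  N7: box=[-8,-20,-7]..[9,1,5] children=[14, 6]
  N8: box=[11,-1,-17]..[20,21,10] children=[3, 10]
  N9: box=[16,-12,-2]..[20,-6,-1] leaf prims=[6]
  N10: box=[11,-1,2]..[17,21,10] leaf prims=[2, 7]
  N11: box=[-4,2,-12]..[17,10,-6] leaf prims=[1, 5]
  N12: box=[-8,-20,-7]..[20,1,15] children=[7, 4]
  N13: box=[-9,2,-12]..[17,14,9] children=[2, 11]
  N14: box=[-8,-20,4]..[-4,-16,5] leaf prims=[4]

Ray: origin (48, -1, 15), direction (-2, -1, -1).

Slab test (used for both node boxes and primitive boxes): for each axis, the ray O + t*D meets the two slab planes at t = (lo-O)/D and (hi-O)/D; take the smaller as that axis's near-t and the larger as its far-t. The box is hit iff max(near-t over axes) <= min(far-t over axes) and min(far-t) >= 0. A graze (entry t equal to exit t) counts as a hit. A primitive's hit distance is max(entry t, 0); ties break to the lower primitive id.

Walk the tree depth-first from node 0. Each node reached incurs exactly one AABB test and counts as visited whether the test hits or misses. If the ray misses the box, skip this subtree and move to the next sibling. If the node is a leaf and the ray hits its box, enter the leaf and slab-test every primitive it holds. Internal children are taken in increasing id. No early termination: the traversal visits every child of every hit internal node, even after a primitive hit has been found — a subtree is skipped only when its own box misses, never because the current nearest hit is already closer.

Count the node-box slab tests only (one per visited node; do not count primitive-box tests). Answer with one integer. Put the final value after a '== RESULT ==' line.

Trace the traversal:
N0 x:[14,57/2] y:[-22,19] z:[0,32] -> hit [14,19], descend [1, 12]
  N1 x:[14,57/2] y:[-22,0] z:[5,32] -> miss, prune
  N12 x:[14,28] y:[-2,19] z:[0,22] -> hit [14,19], descend [4, 7]
    N4 x:[14,39/2] y:[4,18] z:[0,18] -> hit [14,18], descend [5, 9]
      N5 x:[29/2,39/2] y:[4,18] z:[0,18] -> hit [29/2,18] leaf, test {P8@t=33/2, P9(miss)}
      N9 x:[14,16] y:[5,11] z:[16,17] -> miss, prune
    N7 x:[39/2,28] y:[-2,19] z:[10,22] -> miss, prune

order=[0, 1, 12, 4, 5, 9, 7]  |boxes|=7  |leaves|=1  hit=P8

== RESULT ==
7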